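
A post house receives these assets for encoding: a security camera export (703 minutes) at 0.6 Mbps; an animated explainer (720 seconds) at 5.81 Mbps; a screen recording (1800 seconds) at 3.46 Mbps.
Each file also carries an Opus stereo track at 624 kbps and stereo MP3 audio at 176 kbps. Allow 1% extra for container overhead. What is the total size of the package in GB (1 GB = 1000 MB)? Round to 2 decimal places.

9.02 GB

Audio total: 624 + 176 = 800 kbps = 0.800 Mbps.
security camera export: 1.400 Mbps × 42180 s × 1.01 = 59642.5 Mb
animated explainer: 6.610 Mbps × 720 s × 1.01 = 4806.8 Mb
screen recording: 4.260 Mbps × 1800 s × 1.01 = 7744.7 Mb
Total: 72194.0 Mb = 9024.2 MB.
= 9.024 GB.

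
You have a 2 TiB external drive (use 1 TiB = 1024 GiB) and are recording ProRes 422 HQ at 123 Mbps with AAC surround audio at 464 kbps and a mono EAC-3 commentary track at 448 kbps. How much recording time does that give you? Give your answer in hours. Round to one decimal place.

Audio total: 464 + 448 = 912 kbps = 0.912 Mbps.
Total bitrate: 123 + 0.912 = 123.912 Mbps.
Capacity: 2 TiB = 17,592,186 Mb.
Recording time: 17,592,186 / 123.912 = 141,973 s ≈ 39.4 hours.

39.4 hours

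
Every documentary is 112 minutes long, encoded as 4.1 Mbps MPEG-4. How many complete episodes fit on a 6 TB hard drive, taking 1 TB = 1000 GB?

112 min = 6720 s
Per item: 4.100 Mbps × 6720 s = 27,552 Mb = 3,444 MB.
Capacity: 6 TB = 48,000,000 Mb; 1742.16 items → 1742 complete.

1742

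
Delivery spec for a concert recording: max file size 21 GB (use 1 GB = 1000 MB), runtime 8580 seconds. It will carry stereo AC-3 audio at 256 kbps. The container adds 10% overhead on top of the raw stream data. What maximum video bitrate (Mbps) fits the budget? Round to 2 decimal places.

17.54 Mbps

Budget: 21 GB = 168000.0 Mb.
Stream payload after overhead: 168000.0 / 1.10 = 152727.3 Mb.
Total bitrate budget: 152727.3 Mb / 8580 s = 17.800 Mbps.
Audio: 256 kbps = 0.256 Mbps.
Video: 17.800 − 0.256 = 17.544 Mbps.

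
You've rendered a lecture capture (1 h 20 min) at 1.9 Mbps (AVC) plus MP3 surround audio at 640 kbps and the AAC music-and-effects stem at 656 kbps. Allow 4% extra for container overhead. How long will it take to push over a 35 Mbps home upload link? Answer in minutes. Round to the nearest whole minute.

8 minutes

1 h 20 min = 80 min = 4800 s
Audio total: 640 + 656 = 1296 kbps = 1.296 Mbps.
Total bitrate: 3.196 Mbps.
File: 3.196 Mbps × 4800 s = 15340.8 Mb.
With 4% container overhead: ×1.04. → 15954.4 Mb.
At 35 Mbps: 15954.4 / 35 = 455.8 s ≈ 7.6 minutes.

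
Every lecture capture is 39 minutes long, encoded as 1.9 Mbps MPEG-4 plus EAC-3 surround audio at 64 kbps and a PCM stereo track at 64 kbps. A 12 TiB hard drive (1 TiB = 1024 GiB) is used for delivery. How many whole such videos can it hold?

39 min = 2340 s
Audio total: 64 + 64 = 128 kbps = 0.128 Mbps.
Total bitrate: 2.028 Mbps.
Per item: 2.028 Mbps × 2340 s = 4,746 Mb = 593.2 MB.
Capacity: 12 TiB = 105,553,116 Mb; 22242.69 items → 22242 complete.

22242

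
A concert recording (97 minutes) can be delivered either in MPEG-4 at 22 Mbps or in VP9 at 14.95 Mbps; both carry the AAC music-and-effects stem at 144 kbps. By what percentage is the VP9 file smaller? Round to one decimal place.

31.8%

97 min = 5820 s
Audio: 144 kbps = 0.144 Mbps.
MPEG-4: 22.144 Mbps × 5820 s = 128878.1 Mb = 16.110 GB.
VP9: 15.094 Mbps × 5820 s = 87847.1 Mb = 10.981 GB.
Reduction: (1 − 10.981/16.110) × 100 = 31.84%.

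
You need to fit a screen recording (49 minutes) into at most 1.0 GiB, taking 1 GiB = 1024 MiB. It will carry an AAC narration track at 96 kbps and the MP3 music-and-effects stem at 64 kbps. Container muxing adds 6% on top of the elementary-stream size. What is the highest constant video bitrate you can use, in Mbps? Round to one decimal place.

2.6 Mbps

Budget: 1.0 GiB = 8589.9 Mb.
Stream payload after overhead: 8589.9 / 1.06 = 8103.7 Mb.
49 min = 2940 s
Total bitrate budget: 8103.7 Mb / 2940 s = 2.756 Mbps.
Audio total: 96 + 64 = 160 kbps = 0.160 Mbps.
Video: 2.756 − 0.160 = 2.596 Mbps.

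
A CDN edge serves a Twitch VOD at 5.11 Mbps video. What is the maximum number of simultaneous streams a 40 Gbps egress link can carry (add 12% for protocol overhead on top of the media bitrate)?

On the wire with 12% overhead: 5.723 Mbps.
40 Gbps = 40,000 Mbps; 40,000 / 5.723 = 6989.10 → 6989 viewers.

6989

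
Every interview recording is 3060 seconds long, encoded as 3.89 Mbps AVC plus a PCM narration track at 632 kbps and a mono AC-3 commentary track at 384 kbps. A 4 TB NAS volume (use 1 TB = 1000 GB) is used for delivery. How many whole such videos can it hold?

2131

Audio total: 632 + 384 = 1016 kbps = 1.016 Mbps.
Total bitrate: 4.906 Mbps.
Per item: 4.906 Mbps × 3060 s = 15,012 Mb = 1,877 MB.
Capacity: 4 TB = 32,000,000 Mb; 2131.58 items → 2131 complete.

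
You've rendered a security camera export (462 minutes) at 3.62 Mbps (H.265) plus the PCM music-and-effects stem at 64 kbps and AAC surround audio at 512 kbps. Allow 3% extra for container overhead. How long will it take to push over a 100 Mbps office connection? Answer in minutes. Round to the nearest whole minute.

20 minutes

462 min = 27720 s
Audio total: 64 + 512 = 576 kbps = 0.576 Mbps.
Total bitrate: 4.196 Mbps.
File: 4.196 Mbps × 27720 s = 116313.1 Mb.
With 3% container overhead: ×1.03. → 119802.5 Mb.
At 100 Mbps: 119802.5 / 100 = 1198.0 s ≈ 20 minutes.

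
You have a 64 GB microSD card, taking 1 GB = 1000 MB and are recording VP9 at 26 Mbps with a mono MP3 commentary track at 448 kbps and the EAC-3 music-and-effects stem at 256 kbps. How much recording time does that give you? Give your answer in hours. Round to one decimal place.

5.3 hours

Audio total: 448 + 256 = 704 kbps = 0.704 Mbps.
Total bitrate: 26 + 0.704 = 26.704 Mbps.
Capacity: 64 GB = 512,000 Mb.
Recording time: 512,000 / 26.704 = 19,173 s ≈ 5.33 hours.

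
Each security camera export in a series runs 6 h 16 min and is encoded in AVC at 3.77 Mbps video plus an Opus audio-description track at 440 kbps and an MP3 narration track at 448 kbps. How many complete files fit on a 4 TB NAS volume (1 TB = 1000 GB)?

304

6 h 16 min = 376 min = 22560 s
Audio total: 440 + 448 = 888 kbps = 0.888 Mbps.
Total bitrate: 4.658 Mbps.
Per item: 4.658 Mbps × 22560 s = 105,084 Mb = 13,136 MB.
Capacity: 4 TB = 32,000,000 Mb; 304.52 items → 304 complete.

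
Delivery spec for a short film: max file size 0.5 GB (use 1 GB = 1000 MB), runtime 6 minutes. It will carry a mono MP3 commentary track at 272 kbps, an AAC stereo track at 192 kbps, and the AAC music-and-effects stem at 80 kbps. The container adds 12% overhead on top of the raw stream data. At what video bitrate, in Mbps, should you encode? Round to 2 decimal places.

Budget: 0.5 GB = 4000.0 Mb.
Stream payload after overhead: 4000.0 / 1.12 = 3571.4 Mb.
6 min = 360 s
Total bitrate budget: 3571.4 Mb / 360 s = 9.921 Mbps.
Audio total: 272 + 192 + 80 = 544 kbps = 0.544 Mbps.
Video: 9.921 − 0.544 = 9.377 Mbps.

9.38 Mbps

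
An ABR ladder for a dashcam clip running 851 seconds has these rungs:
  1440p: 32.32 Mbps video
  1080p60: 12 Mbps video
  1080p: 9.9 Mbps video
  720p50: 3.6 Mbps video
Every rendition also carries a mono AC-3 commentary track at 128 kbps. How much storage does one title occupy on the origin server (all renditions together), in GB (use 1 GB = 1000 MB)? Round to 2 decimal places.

6.21 GB

Audio: 128 kbps = 0.128 Mbps.
Sum of rendition bitrates: (32.32+0.128) + (12+0.128) + (9.9+0.128) + (3.6+0.128) = 58.332 Mbps.
× 851 s = 49,641 Mb = 6,205 MB = 6.205 GB.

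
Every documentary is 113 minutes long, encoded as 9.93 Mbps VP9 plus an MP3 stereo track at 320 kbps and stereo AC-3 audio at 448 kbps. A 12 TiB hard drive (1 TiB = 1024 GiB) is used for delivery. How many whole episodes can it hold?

113 min = 6780 s
Audio total: 320 + 448 = 768 kbps = 0.768 Mbps.
Total bitrate: 10.698 Mbps.
Per item: 10.698 Mbps × 6780 s = 72,532 Mb = 9,067 MB.
Capacity: 12 TiB = 105,553,116 Mb; 1455.25 items → 1455 complete.

1455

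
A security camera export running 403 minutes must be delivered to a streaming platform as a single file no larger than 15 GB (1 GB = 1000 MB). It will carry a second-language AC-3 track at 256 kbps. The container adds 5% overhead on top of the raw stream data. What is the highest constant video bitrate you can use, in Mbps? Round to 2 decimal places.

Budget: 15 GB = 120000.0 Mb.
Stream payload after overhead: 120000.0 / 1.05 = 114285.7 Mb.
403 min = 24180 s
Total bitrate budget: 114285.7 Mb / 24180 s = 4.726 Mbps.
Audio: 256 kbps = 0.256 Mbps.
Video: 4.726 − 0.256 = 4.470 Mbps.

4.47 Mbps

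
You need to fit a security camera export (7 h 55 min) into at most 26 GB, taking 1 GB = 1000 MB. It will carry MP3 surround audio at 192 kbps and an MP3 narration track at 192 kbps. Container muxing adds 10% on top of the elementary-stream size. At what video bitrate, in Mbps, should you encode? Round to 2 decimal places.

6.25 Mbps

Budget: 26 GB = 208000.0 Mb.
Stream payload after overhead: 208000.0 / 1.10 = 189090.9 Mb.
7 h 55 min = 475 min = 28500 s
Total bitrate budget: 189090.9 Mb / 28500 s = 6.635 Mbps.
Audio total: 192 + 192 = 384 kbps = 0.384 Mbps.
Video: 6.635 − 0.384 = 6.251 Mbps.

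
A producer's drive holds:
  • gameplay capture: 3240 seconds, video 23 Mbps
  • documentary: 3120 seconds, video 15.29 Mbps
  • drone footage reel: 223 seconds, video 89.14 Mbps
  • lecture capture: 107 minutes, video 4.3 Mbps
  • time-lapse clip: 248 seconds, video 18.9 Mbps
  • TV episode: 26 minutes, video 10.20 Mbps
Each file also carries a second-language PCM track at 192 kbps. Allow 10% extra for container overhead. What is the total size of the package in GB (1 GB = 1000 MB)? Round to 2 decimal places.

26.56 GB

Audio: 192 kbps = 0.192 Mbps.
gameplay capture: 23.192 Mbps × 3240 s × 1.10 = 82656.3 Mb
documentary: 15.482 Mbps × 3120 s × 1.10 = 53134.2 Mb
drone footage reel: 89.332 Mbps × 223 s × 1.10 = 21913.1 Mb
lecture capture: 4.492 Mbps × 6420 s × 1.10 = 31722.5 Mb
time-lapse clip: 19.092 Mbps × 248 s × 1.10 = 5208.3 Mb
TV episode: 10.392 Mbps × 1560 s × 1.10 = 17832.7 Mb
Total: 212467.1 Mb = 26558.4 MB.
= 26.56 GB.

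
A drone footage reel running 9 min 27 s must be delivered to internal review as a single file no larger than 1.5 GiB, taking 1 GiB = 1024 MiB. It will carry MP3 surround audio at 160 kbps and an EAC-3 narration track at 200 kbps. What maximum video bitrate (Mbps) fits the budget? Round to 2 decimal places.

22.36 Mbps

Budget: 1.5 GiB = 12884.9 Mb.
9 min 27 s = 567 s
Total bitrate budget: 12884.9 Mb / 567 s = 22.725 Mbps.
Audio total: 160 + 200 = 360 kbps = 0.360 Mbps.
Video: 22.725 − 0.360 = 22.365 Mbps.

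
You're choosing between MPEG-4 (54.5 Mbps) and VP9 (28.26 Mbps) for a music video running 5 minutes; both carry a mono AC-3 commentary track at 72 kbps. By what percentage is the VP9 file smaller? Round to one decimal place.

48.1%

5 min = 300 s
Audio: 72 kbps = 0.072 Mbps.
MPEG-4: 54.572 Mbps × 300 s = 16371.6 Mb = 2.046 GB.
VP9: 28.332 Mbps × 300 s = 8499.6 Mb = 1.062 GB.
Reduction: (1 − 1.062/2.046) × 100 = 48.08%.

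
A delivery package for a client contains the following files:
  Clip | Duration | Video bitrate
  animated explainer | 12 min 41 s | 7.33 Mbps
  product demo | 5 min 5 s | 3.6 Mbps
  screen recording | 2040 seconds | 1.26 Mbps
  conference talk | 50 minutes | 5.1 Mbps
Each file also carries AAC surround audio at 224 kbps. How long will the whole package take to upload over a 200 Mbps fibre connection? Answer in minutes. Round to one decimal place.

2.2 minutes

Audio: 224 kbps = 0.224 Mbps.
animated explainer: 7.554 Mbps × 761 s = 5748.6 Mb
product demo: 3.824 Mbps × 305 s = 1166.3 Mb
screen recording: 1.484 Mbps × 2040 s = 3027.4 Mb
conference talk: 5.324 Mbps × 3000 s = 15972.0 Mb
Total: 25914.3 Mb = 3239.3 MB.
At 200 Mbps: 25914.3 / 200 = 130 s ≈ 2.16 minutes.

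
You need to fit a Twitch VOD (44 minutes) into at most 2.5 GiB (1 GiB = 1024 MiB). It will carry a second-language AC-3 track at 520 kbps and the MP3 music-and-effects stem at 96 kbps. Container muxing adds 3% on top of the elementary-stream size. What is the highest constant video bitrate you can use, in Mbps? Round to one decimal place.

7.3 Mbps

Budget: 2.5 GiB = 21474.8 Mb.
Stream payload after overhead: 21474.8 / 1.03 = 20849.4 Mb.
44 min = 2640 s
Total bitrate budget: 20849.4 Mb / 2640 s = 7.897 Mbps.
Audio total: 520 + 96 = 616 kbps = 0.616 Mbps.
Video: 7.897 − 0.616 = 7.281 Mbps.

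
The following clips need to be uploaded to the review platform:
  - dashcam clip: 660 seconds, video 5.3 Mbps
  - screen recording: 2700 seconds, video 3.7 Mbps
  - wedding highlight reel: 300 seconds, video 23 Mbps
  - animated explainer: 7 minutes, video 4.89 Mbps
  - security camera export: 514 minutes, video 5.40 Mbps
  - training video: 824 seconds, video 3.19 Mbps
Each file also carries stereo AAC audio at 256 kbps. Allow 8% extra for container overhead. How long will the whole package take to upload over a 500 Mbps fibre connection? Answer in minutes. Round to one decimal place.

7.2 minutes

Audio: 256 kbps = 0.256 Mbps.
dashcam clip: 5.556 Mbps × 660 s × 1.08 = 3960.3 Mb
screen recording: 3.956 Mbps × 2700 s × 1.08 = 11535.7 Mb
wedding highlight reel: 23.256 Mbps × 300 s × 1.08 = 7534.9 Mb
animated explainer: 5.146 Mbps × 420 s × 1.08 = 2334.2 Mb
security camera export: 5.656 Mbps × 30840 s × 1.08 = 188385.5 Mb
training video: 3.446 Mbps × 824 s × 1.08 = 3066.7 Mb
Total: 216817.4 Mb = 27102.2 MB.
At 500 Mbps: 216817.4 / 500 = 434 s ≈ 7.23 minutes.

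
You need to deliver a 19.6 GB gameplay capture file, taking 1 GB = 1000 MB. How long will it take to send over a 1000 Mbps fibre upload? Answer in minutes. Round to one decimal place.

File: 19.6 GB = 156800.0 Mb.
At 1000 Mbps: 156800.0 / 1000 = 156.8 s ≈ 2.61 minutes.

2.6 minutes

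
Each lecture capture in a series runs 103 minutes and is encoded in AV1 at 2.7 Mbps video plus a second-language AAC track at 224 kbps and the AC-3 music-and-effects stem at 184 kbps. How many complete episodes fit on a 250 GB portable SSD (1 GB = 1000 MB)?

103 min = 6180 s
Audio total: 224 + 184 = 408 kbps = 0.408 Mbps.
Total bitrate: 3.108 Mbps.
Per item: 3.108 Mbps × 6180 s = 19,207 Mb = 2,401 MB.
Capacity: 250 GB = 2,000,000 Mb; 104.13 items → 104 complete.

104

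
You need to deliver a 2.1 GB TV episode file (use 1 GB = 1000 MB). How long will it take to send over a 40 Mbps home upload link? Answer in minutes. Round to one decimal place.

File: 2.1 GB = 16800.0 Mb.
At 40 Mbps: 16800.0 / 40 = 420.0 s ≈ 7 minutes.

7.0 minutes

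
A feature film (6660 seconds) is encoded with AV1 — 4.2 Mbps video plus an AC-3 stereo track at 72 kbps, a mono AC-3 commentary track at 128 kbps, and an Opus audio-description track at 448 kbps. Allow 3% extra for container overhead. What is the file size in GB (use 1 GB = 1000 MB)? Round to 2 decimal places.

4.16 GB

Audio total: 72 + 128 + 448 = 648 kbps = 0.648 Mbps.
Total bitrate: 4.2 + 0.648 = 4.848 Mbps.
Stream data: 4.848 Mbps × 6660 s = 32287.7 Mb.
With 3% container overhead: ×1.03.
33,256 Mb ÷ 8 = 4,157 MB → 4.157 GB.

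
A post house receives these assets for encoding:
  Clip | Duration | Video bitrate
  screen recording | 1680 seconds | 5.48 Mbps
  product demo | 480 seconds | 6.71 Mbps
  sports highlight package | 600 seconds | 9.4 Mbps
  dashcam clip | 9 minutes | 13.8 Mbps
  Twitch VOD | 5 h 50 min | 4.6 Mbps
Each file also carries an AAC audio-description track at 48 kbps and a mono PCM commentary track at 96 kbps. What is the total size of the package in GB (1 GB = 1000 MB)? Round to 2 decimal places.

15.70 GB

Audio total: 48 + 96 = 144 kbps = 0.144 Mbps.
screen recording: 5.624 Mbps × 1680 s = 9448.3 Mb
product demo: 6.854 Mbps × 480 s = 3289.9 Mb
sports highlight package: 9.544 Mbps × 600 s = 5726.4 Mb
dashcam clip: 13.944 Mbps × 540 s = 7529.8 Mb
Twitch VOD: 4.744 Mbps × 21000 s = 99624.0 Mb
Total: 125618.4 Mb = 15702.3 MB.
= 15.70 GB.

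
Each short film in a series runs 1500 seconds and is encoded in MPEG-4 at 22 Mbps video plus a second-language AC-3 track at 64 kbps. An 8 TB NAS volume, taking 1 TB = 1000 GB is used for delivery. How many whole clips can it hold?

1933

Audio: 64 kbps = 0.064 Mbps.
Total bitrate: 22.064 Mbps.
Per item: 22.064 Mbps × 1500 s = 33,096 Mb = 4,137 MB.
Capacity: 8 TB = 64,000,000 Mb; 1933.77 items → 1933 complete.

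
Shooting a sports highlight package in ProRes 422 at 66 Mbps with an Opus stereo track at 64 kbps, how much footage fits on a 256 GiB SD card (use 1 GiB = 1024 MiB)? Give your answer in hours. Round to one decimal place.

Audio: 64 kbps = 0.064 Mbps.
Total bitrate: 66 + 0.064 = 66.064 Mbps.
Capacity: 256 GiB = 2,199,023 Mb.
Recording time: 2,199,023 / 66.064 = 33,286 s ≈ 9.25 hours.

9.2 hours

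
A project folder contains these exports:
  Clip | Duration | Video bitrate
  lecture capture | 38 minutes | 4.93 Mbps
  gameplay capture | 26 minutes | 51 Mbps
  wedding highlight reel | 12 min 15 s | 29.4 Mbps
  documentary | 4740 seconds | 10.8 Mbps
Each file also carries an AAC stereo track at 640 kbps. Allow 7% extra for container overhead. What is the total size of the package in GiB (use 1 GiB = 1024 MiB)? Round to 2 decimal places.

Audio: 640 kbps = 0.640 Mbps.
lecture capture: 5.570 Mbps × 2280 s × 1.07 = 13588.6 Mb
gameplay capture: 51.640 Mbps × 1560 s × 1.07 = 86197.5 Mb
wedding highlight reel: 30.040 Mbps × 735 s × 1.07 = 23625.0 Mb
documentary: 11.440 Mbps × 4740 s × 1.07 = 58021.4 Mb
Total: 181432.4 Mb = 22679.1 MB.
= 21.12 GiB.

21.12 GiB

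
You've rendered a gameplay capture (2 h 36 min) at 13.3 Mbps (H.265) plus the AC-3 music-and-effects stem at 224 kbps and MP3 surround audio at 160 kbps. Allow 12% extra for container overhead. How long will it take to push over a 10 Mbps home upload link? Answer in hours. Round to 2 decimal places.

3.98 hours

2 h 36 min = 156 min = 9360 s
Audio total: 224 + 160 = 384 kbps = 0.384 Mbps.
Total bitrate: 13.684 Mbps.
File: 13.684 Mbps × 9360 s = 128082.2 Mb.
With 12% container overhead: ×1.12. → 143452.1 Mb.
At 10 Mbps: 143452.1 / 10 = 14345.2 s ≈ 3.98 hours.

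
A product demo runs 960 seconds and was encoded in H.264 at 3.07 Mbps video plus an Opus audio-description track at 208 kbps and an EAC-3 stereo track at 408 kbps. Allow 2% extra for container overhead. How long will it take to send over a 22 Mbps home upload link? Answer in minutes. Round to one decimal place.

Audio total: 208 + 408 = 616 kbps = 0.616 Mbps.
Total bitrate: 3.686 Mbps.
File: 3.686 Mbps × 960 s = 3538.6 Mb.
With 2% container overhead: ×1.02. → 3609.3 Mb.
At 22 Mbps: 3609.3 / 22 = 164.1 s ≈ 2.73 minutes.

2.7 minutes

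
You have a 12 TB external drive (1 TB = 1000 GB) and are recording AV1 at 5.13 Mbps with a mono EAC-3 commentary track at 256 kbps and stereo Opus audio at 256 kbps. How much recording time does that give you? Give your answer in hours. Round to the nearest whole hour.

Audio total: 256 + 256 = 512 kbps = 0.512 Mbps.
Total bitrate: 5.13 + 0.512 = 5.642 Mbps.
Capacity: 12 TB = 96,000,000 Mb.
Recording time: 96,000,000 / 5.642 = 17,015,243 s ≈ 4,726 hours.

4726 hours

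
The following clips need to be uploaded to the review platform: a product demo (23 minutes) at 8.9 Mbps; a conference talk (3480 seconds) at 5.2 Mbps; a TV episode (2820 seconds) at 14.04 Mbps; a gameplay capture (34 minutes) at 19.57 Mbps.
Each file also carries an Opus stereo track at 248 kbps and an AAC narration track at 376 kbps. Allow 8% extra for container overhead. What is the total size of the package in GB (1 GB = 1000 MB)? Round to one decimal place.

15.7 GB

Audio total: 248 + 376 = 624 kbps = 0.624 Mbps.
product demo: 9.524 Mbps × 1380 s × 1.08 = 14194.6 Mb
conference talk: 5.824 Mbps × 3480 s × 1.08 = 21888.9 Mb
TV episode: 14.664 Mbps × 2820 s × 1.08 = 44660.7 Mb
gameplay capture: 20.194 Mbps × 2040 s × 1.08 = 44491.4 Mb
Total: 125235.6 Mb = 15654.4 MB.
= 15.65 GB.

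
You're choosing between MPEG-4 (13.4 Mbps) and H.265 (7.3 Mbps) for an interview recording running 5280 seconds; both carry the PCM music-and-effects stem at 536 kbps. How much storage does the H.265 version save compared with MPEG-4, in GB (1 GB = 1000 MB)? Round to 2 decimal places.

4.03 GB

Audio: 536 kbps = 0.536 Mbps.
MPEG-4: 13.936 Mbps × 5280 s = 73582.1 Mb = 9.198 GB.
H.265: 7.836 Mbps × 5280 s = 41374.1 Mb = 5.172 GB.
Saving: 9.198 − 5.172 = 4.026 GB.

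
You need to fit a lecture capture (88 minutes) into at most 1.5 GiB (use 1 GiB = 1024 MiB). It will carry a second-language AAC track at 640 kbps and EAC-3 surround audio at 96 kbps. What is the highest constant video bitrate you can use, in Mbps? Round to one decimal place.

1.7 Mbps

Budget: 1.5 GiB = 12884.9 Mb.
88 min = 5280 s
Total bitrate budget: 12884.9 Mb / 5280 s = 2.440 Mbps.
Audio total: 640 + 96 = 736 kbps = 0.736 Mbps.
Video: 2.440 − 0.736 = 1.704 Mbps.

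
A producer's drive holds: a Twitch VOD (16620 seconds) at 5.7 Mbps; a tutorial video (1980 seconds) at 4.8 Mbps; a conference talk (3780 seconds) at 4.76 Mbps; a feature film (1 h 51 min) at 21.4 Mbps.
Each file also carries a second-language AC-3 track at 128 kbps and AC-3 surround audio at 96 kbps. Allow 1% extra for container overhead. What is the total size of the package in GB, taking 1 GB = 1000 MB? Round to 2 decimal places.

34.25 GB

Audio total: 128 + 96 = 224 kbps = 0.224 Mbps.
Twitch VOD: 5.924 Mbps × 16620 s × 1.01 = 99441.4 Mb
tutorial video: 5.024 Mbps × 1980 s × 1.01 = 10047.0 Mb
conference talk: 4.984 Mbps × 3780 s × 1.01 = 19027.9 Mb
feature film: 21.624 Mbps × 6660 s × 1.01 = 145456.0 Mb
Total: 273972.4 Mb = 34246.5 MB.
= 34.25 GB.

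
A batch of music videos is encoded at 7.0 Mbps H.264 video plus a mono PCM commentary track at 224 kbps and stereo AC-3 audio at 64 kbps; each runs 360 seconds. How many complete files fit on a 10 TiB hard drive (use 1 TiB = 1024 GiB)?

Audio total: 224 + 64 = 288 kbps = 0.288 Mbps.
Total bitrate: 7.288 Mbps.
Per item: 7.288 Mbps × 360 s = 2,624 Mb = 328.0 MB.
Capacity: 10 TiB = 87,960,930 Mb; 33525.78 items → 33525 complete.

33525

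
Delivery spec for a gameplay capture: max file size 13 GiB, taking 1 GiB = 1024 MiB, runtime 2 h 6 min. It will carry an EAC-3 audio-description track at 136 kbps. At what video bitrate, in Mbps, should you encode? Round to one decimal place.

14.6 Mbps

Budget: 13 GiB = 111669.1 Mb.
2 h 6 min = 126 min = 7560 s
Total bitrate budget: 111669.1 Mb / 7560 s = 14.771 Mbps.
Audio: 136 kbps = 0.136 Mbps.
Video: 14.771 − 0.136 = 14.635 Mbps.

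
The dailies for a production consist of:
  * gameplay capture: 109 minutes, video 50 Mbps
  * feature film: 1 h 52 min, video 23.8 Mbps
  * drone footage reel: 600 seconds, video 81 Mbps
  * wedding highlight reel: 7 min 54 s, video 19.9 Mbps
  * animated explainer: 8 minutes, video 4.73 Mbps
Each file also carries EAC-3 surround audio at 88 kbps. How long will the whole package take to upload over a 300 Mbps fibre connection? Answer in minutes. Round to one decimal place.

30.5 minutes

Audio: 88 kbps = 0.088 Mbps.
gameplay capture: 50.088 Mbps × 6540 s = 327575.5 Mb
feature film: 23.888 Mbps × 6720 s = 160527.4 Mb
drone footage reel: 81.088 Mbps × 600 s = 48652.8 Mb
wedding highlight reel: 19.988 Mbps × 474 s = 9474.3 Mb
animated explainer: 4.818 Mbps × 480 s = 2312.6 Mb
Total: 548542.6 Mb = 68567.8 MB.
At 300 Mbps: 548542.6 / 300 = 1828 s ≈ 30.5 minutes.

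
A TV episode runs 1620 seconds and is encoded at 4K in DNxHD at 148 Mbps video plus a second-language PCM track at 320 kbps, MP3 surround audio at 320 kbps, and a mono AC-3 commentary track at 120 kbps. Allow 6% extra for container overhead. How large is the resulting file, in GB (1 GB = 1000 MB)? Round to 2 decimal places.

31.93 GB

Audio total: 320 + 320 + 120 = 760 kbps = 0.760 Mbps.
Total bitrate: 148 + 0.760 = 148.760 Mbps.
Stream data: 148.760 Mbps × 1620 s = 240991.2 Mb.
With 6% container overhead: ×1.06.
255,451 Mb ÷ 8 = 31,931 MB → 31.93 GB.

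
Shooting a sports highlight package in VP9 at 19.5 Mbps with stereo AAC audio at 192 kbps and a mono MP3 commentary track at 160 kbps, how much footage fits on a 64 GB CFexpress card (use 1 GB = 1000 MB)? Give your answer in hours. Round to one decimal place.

Audio total: 192 + 160 = 352 kbps = 0.352 Mbps.
Total bitrate: 19.5 + 0.352 = 19.852 Mbps.
Capacity: 64 GB = 512,000 Mb.
Recording time: 512,000 / 19.852 = 25,791 s ≈ 7.16 hours.

7.2 hours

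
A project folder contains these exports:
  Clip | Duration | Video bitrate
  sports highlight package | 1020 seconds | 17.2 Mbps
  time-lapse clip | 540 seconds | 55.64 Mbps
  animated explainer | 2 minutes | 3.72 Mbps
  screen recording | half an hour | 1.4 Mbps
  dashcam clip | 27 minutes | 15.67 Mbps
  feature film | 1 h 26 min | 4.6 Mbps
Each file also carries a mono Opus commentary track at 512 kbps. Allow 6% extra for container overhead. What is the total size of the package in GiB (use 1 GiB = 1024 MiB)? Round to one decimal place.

Audio: 512 kbps = 0.512 Mbps.
sports highlight package: 17.712 Mbps × 1020 s × 1.06 = 19150.2 Mb
time-lapse clip: 56.152 Mbps × 540 s × 1.06 = 32141.4 Mb
animated explainer: 4.232 Mbps × 120 s × 1.06 = 538.3 Mb
screen recording: 1.912 Mbps × 1800 s × 1.06 = 3648.1 Mb
dashcam clip: 16.182 Mbps × 1620 s × 1.06 = 27787.7 Mb
feature film: 5.112 Mbps × 5160 s × 1.06 = 27960.6 Mb
Total: 111226.4 Mb = 13903.3 MB.
= 12.95 GiB.

12.9 GiB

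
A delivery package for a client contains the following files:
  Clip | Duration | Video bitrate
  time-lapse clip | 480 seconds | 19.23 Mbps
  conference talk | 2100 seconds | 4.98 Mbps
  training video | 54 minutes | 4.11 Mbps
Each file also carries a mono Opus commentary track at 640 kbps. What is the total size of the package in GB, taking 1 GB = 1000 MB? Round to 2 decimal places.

Audio: 640 kbps = 0.640 Mbps.
time-lapse clip: 19.870 Mbps × 480 s = 9537.6 Mb
conference talk: 5.620 Mbps × 2100 s = 11802.0 Mb
training video: 4.750 Mbps × 3240 s = 15390.0 Mb
Total: 36729.6 Mb = 4591.2 MB.
= 4.591 GB.

4.59 GB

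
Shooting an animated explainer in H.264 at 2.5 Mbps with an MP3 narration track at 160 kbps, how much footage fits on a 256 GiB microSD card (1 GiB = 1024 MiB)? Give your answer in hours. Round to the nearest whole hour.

230 hours

Audio: 160 kbps = 0.160 Mbps.
Total bitrate: 2.5 + 0.160 = 2.660 Mbps.
Capacity: 256 GiB = 2,199,023 Mb.
Recording time: 2,199,023 / 2.660 = 826,700 s ≈ 230 hours.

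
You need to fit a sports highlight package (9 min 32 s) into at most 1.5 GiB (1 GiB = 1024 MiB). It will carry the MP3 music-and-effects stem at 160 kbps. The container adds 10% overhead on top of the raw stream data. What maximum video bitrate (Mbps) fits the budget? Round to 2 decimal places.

20.32 Mbps

Budget: 1.5 GiB = 12884.9 Mb.
Stream payload after overhead: 12884.9 / 1.10 = 11713.5 Mb.
9 min 32 s = 572 s
Total bitrate budget: 11713.5 Mb / 572 s = 20.478 Mbps.
Audio: 160 kbps = 0.160 Mbps.
Video: 20.478 − 0.160 = 20.318 Mbps.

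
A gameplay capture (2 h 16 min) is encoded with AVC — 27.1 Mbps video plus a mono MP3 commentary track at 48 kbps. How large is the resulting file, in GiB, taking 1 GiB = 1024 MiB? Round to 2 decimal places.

25.79 GiB

2 h 16 min = 136 min = 8160 s
Audio: 48 kbps = 0.048 Mbps.
Total bitrate: 27.1 + 0.048 = 27.148 Mbps.
Stream data: 27.148 Mbps × 8160 s = 221527.7 Mb.
221,528 Mb = 27,690,960,000 bytes ÷ 1,073,741,824 = 25.79 GiB.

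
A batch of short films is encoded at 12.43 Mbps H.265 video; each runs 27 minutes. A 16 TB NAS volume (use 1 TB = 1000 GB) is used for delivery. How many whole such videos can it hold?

27 min = 1620 s
Per item: 12.430 Mbps × 1620 s = 20,137 Mb = 2,517 MB.
Capacity: 16 TB = 128,000,000 Mb; 6356.58 items → 6356 complete.

6356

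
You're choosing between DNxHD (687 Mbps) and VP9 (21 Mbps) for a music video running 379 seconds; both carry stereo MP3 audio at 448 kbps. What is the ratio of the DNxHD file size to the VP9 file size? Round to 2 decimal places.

Audio: 448 kbps = 0.448 Mbps.
DNxHD: 687.448 Mbps × 379 s = 260542.8 Mb = 30.331 GiB.
VP9: 21.448 Mbps × 379 s = 8128.8 Mb = 0.946 GiB.
Ratio: 30.331 / 0.946 = 32.052.

32.05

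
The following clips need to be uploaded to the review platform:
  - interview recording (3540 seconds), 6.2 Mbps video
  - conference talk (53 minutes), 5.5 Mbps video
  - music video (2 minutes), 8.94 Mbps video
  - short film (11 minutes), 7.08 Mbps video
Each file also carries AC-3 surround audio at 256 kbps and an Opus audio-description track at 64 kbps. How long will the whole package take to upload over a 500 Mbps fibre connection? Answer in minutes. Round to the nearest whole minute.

Audio total: 256 + 64 = 320 kbps = 0.320 Mbps.
interview recording: 6.520 Mbps × 3540 s = 23080.8 Mb
conference talk: 5.820 Mbps × 3180 s = 18507.6 Mb
music video: 9.260 Mbps × 120 s = 1111.2 Mb
short film: 7.400 Mbps × 660 s = 4884.0 Mb
Total: 47583.6 Mb = 5947.9 MB.
At 500 Mbps: 47583.6 / 500 = 95 s ≈ 1.59 minutes.

2 minutes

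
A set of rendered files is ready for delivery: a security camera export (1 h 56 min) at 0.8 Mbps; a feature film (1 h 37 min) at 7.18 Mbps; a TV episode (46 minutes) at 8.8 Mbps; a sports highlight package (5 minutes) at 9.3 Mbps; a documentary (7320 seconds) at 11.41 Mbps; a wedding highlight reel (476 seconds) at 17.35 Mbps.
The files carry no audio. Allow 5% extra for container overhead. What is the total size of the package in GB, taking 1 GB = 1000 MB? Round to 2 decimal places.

security camera export: 0.800 Mbps × 6960 s × 1.05 = 5846.4 Mb
feature film: 7.180 Mbps × 5820 s × 1.05 = 43877.0 Mb
TV episode: 8.800 Mbps × 2760 s × 1.05 = 25502.4 Mb
sports highlight package: 9.300 Mbps × 300 s × 1.05 = 2929.5 Mb
documentary: 11.410 Mbps × 7320 s × 1.05 = 87697.3 Mb
wedding highlight reel: 17.350 Mbps × 476 s × 1.05 = 8671.5 Mb
Total: 174524.1 Mb = 21815.5 MB.
= 21.82 GB.

21.82 GB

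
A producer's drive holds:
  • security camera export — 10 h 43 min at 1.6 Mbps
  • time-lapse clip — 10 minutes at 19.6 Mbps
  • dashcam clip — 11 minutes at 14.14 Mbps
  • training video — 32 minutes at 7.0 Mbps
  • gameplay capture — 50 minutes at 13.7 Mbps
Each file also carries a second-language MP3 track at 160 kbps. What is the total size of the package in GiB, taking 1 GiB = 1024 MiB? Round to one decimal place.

16.8 GiB

Audio: 160 kbps = 0.160 Mbps.
security camera export: 1.760 Mbps × 38580 s = 67900.8 Mb
time-lapse clip: 19.760 Mbps × 600 s = 11856.0 Mb
dashcam clip: 14.300 Mbps × 660 s = 9438.0 Mb
training video: 7.160 Mbps × 1920 s = 13747.2 Mb
gameplay capture: 13.860 Mbps × 3000 s = 41580.0 Mb
Total: 144522.0 Mb = 18065.2 MB.
= 16.82 GiB.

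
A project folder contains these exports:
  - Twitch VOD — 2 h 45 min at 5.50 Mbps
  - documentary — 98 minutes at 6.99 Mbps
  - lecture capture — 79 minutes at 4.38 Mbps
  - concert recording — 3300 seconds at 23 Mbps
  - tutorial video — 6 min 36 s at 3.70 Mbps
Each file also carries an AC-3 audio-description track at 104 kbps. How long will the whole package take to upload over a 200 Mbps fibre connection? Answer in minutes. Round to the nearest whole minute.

16 minutes

Audio: 104 kbps = 0.104 Mbps.
Twitch VOD: 5.604 Mbps × 9900 s = 55479.6 Mb
documentary: 7.094 Mbps × 5880 s = 41712.7 Mb
lecture capture: 4.484 Mbps × 4740 s = 21254.2 Mb
concert recording: 23.104 Mbps × 3300 s = 76243.2 Mb
tutorial video: 3.804 Mbps × 396 s = 1506.4 Mb
Total: 196196.1 Mb = 24524.5 MB.
At 200 Mbps: 196196.1 / 200 = 981 s ≈ 16.3 minutes.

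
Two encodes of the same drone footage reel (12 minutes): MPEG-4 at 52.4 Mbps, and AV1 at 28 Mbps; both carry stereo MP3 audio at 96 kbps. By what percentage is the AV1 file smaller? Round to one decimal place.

12 min = 720 s
Audio: 96 kbps = 0.096 Mbps.
MPEG-4: 52.496 Mbps × 720 s = 37797.1 Mb = 4.725 GB.
AV1: 28.096 Mbps × 720 s = 20229.1 Mb = 2.529 GB.
Reduction: (1 − 2.529/4.725) × 100 = 46.48%.

46.5%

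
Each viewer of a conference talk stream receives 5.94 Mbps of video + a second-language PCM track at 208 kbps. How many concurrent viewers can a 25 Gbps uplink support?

Audio: 208 kbps = 0.208 Mbps.
Per-viewer media rate: 6.148 Mbps.
25 Gbps = 25,000 Mbps; 25,000 / 6.148 = 4066.36 → 4066 viewers.

4066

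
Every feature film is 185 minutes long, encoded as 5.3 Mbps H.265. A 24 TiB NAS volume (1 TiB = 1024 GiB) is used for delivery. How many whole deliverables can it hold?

185 min = 11100 s
Per item: 5.300 Mbps × 11100 s = 58,830 Mb = 7,354 MB.
Capacity: 24 TiB = 211,106,233 Mb; 3588.41 items → 3588 complete.

3588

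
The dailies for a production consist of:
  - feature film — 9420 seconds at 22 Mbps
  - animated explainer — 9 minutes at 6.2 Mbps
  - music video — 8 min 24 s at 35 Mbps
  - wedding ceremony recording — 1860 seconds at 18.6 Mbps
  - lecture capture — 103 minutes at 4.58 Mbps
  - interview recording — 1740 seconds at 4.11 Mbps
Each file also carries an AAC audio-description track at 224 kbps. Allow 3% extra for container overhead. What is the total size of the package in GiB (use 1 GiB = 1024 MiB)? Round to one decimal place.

Audio: 224 kbps = 0.224 Mbps.
feature film: 22.224 Mbps × 9420 s × 1.03 = 215630.6 Mb
animated explainer: 6.424 Mbps × 540 s × 1.03 = 3573.0 Mb
music video: 35.224 Mbps × 504 s × 1.03 = 18285.5 Mb
wedding ceremony recording: 18.824 Mbps × 1860 s × 1.03 = 36063.0 Mb
lecture capture: 4.804 Mbps × 6180 s × 1.03 = 30579.4 Mb
interview recording: 4.334 Mbps × 1740 s × 1.03 = 7767.4 Mb
Total: 311898.9 Mb = 38987.4 MB.
= 36.31 GiB.

36.3 GiB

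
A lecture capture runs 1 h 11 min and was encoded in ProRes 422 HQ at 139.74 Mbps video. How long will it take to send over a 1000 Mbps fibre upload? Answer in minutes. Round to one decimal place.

9.9 minutes

1 h 11 min = 71 min = 4260 s
File: 139.740 Mbps × 4260 s = 595292.4 Mb.
At 1000 Mbps: 595292.4 / 1000 = 595.3 s ≈ 9.92 minutes.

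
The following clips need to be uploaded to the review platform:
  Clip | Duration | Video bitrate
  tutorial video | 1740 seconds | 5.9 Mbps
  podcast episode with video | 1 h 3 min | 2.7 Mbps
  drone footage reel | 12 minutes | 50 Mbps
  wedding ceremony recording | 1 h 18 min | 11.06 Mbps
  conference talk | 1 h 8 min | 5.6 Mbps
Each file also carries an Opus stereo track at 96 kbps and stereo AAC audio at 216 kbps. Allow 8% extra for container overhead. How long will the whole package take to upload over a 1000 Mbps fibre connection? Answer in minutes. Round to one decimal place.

Audio total: 96 + 216 = 312 kbps = 0.312 Mbps.
tutorial video: 6.212 Mbps × 1740 s × 1.08 = 11673.6 Mb
podcast episode with video: 3.012 Mbps × 3780 s × 1.08 = 12296.2 Mb
drone footage reel: 50.312 Mbps × 720 s × 1.08 = 39122.6 Mb
wedding ceremony recording: 11.372 Mbps × 4680 s × 1.08 = 57478.6 Mb
conference talk: 5.912 Mbps × 4080 s × 1.08 = 26050.6 Mb
Total: 146621.7 Mb = 18327.7 MB.
At 1000 Mbps: 146621.7 / 1000 = 147 s ≈ 2.44 minutes.

2.4 minutes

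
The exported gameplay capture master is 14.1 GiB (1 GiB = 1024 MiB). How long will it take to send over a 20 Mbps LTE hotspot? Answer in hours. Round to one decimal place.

File: 14.1 GiB = 121118.1 Mb.
At 20 Mbps: 121118.1 / 20 = 6055.9 s ≈ 1.68 hours.

1.7 hours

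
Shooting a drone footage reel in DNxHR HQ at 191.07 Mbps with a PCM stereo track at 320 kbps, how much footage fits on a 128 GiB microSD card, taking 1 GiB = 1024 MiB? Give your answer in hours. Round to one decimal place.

Audio: 320 kbps = 0.320 Mbps.
Total bitrate: 191.07 + 0.320 = 191.390 Mbps.
Capacity: 128 GiB = 1,099,512 Mb.
Recording time: 1,099,512 / 191.390 = 5,745 s ≈ 1.60 hours.

1.6 hours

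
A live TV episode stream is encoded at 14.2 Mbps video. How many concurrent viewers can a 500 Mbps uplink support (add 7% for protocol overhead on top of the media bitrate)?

32

On the wire with 7% overhead: 15.194 Mbps.
500 Mbps = 500.0 Mbps; 500.0 / 15.194 = 32.91 → 32 viewers.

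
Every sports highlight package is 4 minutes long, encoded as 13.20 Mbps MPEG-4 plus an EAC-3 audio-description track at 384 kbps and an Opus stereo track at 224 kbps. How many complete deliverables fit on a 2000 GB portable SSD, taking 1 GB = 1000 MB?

4 min = 240 s
Audio total: 384 + 224 = 608 kbps = 0.608 Mbps.
Total bitrate: 13.808 Mbps.
Per item: 13.808 Mbps × 240 s = 3,314 Mb = 414.2 MB.
Capacity: 2000 GB = 16,000,000 Mb; 4828.12 items → 4828 complete.

4828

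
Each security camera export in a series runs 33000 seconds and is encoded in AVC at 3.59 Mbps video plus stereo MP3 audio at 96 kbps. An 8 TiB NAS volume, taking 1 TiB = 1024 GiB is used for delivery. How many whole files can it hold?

Audio: 96 kbps = 0.096 Mbps.
Total bitrate: 3.686 Mbps.
Per item: 3.686 Mbps × 33000 s = 121,638 Mb = 15,205 MB.
Capacity: 8 TiB = 70,368,744 Mb; 578.51 items → 578 complete.

578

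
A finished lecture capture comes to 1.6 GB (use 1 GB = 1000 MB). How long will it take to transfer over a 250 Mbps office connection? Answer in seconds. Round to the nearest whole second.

51 seconds

File: 1.6 GB = 12800.0 Mb.
At 250 Mbps: 12800.0 / 250 = 51.2 s ≈ 51.2 seconds.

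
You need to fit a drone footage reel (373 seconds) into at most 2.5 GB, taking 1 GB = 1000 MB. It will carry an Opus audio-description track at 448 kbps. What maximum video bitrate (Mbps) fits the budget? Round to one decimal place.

53.2 Mbps

Budget: 2.5 GB = 20000.0 Mb.
Total bitrate budget: 20000.0 Mb / 373 s = 53.619 Mbps.
Audio: 448 kbps = 0.448 Mbps.
Video: 53.619 − 0.448 = 53.171 Mbps.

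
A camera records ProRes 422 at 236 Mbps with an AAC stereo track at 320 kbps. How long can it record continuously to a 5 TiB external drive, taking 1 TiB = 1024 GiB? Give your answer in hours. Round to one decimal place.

51.7 hours

Audio: 320 kbps = 0.320 Mbps.
Total bitrate: 236 + 0.320 = 236.320 Mbps.
Capacity: 5 TiB = 43,980,465 Mb.
Recording time: 43,980,465 / 236.320 = 186,106 s ≈ 51.7 hours.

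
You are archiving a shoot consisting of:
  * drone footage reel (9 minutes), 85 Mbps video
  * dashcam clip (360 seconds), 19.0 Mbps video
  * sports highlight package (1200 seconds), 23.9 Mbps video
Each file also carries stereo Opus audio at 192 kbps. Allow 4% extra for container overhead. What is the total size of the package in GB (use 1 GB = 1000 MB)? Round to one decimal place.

10.6 GB

Audio: 192 kbps = 0.192 Mbps.
drone footage reel: 85.192 Mbps × 540 s × 1.04 = 47843.8 Mb
dashcam clip: 19.192 Mbps × 360 s × 1.04 = 7185.5 Mb
sports highlight package: 24.092 Mbps × 1200 s × 1.04 = 30066.8 Mb
Total: 85096.1 Mb = 10637.0 MB.
= 10.64 GB.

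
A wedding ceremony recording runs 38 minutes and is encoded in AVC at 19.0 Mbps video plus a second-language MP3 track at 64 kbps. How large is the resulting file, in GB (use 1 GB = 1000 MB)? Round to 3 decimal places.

5.433 GB

38 min = 2280 s
Audio: 64 kbps = 0.064 Mbps.
Total bitrate: 19.0 + 0.064 = 19.064 Mbps.
Stream data: 19.064 Mbps × 2280 s = 43465.9 Mb.
43,466 Mb ÷ 8 = 5,433 MB → 5.433 GB.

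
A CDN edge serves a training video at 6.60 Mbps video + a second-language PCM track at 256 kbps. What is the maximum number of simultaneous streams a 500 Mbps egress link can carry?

72

Audio: 256 kbps = 0.256 Mbps.
Per-viewer media rate: 6.856 Mbps.
500 Mbps = 500.0 Mbps; 500.0 / 6.856 = 72.93 → 72 viewers.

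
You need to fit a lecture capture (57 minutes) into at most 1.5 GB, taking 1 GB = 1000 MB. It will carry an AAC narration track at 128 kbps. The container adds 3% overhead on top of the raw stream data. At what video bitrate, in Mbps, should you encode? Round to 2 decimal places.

Budget: 1.5 GB = 12000.0 Mb.
Stream payload after overhead: 12000.0 / 1.03 = 11650.5 Mb.
57 min = 3420 s
Total bitrate budget: 11650.5 Mb / 3420 s = 3.407 Mbps.
Audio: 128 kbps = 0.128 Mbps.
Video: 3.407 − 0.128 = 3.279 Mbps.

3.28 Mbps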